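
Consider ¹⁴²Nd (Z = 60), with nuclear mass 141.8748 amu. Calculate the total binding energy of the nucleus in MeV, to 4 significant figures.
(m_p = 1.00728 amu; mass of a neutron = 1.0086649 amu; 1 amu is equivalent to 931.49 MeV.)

With 60 protons and 82 neutrons (A = 142):
Mass of separated nucleons = 60(1.00728) + 82(1.0086649) = 60.43680 + 82.7105218 = 143.1473218 amu
Δm = 143.1473218 − 141.8748 = 1.2725218 amu
E_B = 1.2725218 × 931.49 = 1185.34 MeV

1185 MeV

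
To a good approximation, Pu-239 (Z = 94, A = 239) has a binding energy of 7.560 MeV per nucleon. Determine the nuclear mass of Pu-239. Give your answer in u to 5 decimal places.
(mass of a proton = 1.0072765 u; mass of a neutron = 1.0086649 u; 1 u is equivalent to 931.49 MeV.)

239.00067 u

Total binding energy = 239 × 7.560 = 1806.840 MeV
Mass defect = 1806.840 MeV / (931.49 MeV/u) = 1.9397310 u
Constituent mass = 94(1.0072765) + 145(1.0086649) = 240.9404015 u
Nuclear mass = 240.9404015 − 1.9397310 = 239.0006705 u ≈ 239.00067 u (to 5 decimal places)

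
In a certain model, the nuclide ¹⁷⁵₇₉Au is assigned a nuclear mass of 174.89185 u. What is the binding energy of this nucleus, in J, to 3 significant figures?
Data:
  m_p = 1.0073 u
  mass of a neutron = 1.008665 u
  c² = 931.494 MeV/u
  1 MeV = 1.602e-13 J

The nucleus contains 79 protons and 175 − 79 = 96 neutrons.
Total constituent mass: 79 × 1.0073 + 96 × 1.008665 = 176.408540 u
Δm = 176.408540 − 174.89185 = 1.516690 u
Binding energy = Δm·c² = 1.516690 × 931.494 MeV/u = 1412.79 MeV
In joules: 1412.79 MeV × 1.602e-13 J/MeV = 2.2633e-10 J

2.26e-10 J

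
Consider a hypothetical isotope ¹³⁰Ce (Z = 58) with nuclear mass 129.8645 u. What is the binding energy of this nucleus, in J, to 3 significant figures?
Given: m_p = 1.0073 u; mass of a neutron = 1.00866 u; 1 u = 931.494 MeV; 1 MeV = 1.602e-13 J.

Mass of separated nucleons = 58(1.0073) + 72(1.00866) = 58.4234 + 72.62352 = 131.04692 u
The mass defect is 131.04692 − 129.8645 = 1.18242 u.
E_B = 1.18242 × 931.494 = 1101.42 MeV
In joules: 1101.42 MeV × 1.602e-13 J/MeV = 1.7645e-10 J

1.76e-10 J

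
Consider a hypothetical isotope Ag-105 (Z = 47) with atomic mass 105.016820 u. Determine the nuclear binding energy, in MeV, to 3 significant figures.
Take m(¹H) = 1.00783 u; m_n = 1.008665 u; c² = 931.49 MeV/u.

795 MeV

Z = 47, so N = A − Z = 105 − 47 = 58.
Mass of separated nucleons = 47(1.00783) + 58(1.008665) = 47.36801 + 58.502570 = 105.870580 u
Δm = 105.870580 − 105.016820 = 0.853760 u
Converting to energy: 0.853760 u × 931.49 MeV/u = 795.269 MeV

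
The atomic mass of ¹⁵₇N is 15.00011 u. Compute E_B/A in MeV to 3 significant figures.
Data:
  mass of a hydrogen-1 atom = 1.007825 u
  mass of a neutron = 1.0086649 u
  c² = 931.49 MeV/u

The nucleus contains 7 protons and 15 − 7 = 8 neutrons.
Total constituent mass: 7 × 1.007825 + 8 × 1.0086649 = 15.1240942 u
Δm = 15.1240942 − 15.00011 = 0.1239842 u
E_B = 0.1239842 × 931.49 = 115.490 MeV
Per nucleon: 115.490 / 15 = 7.699 MeV

7.70 MeV/nucleon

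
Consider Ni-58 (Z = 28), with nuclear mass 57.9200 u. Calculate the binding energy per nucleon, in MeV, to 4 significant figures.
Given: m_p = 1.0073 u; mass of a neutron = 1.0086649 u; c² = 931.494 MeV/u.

8.742 MeV/nucleon

Mass of separated nucleons = 28(1.0073) + 30(1.0086649) = 28.2044 + 30.2599470 = 58.4643470 u
The mass defect is 58.4643470 − 57.9200 = 0.5443470 u.
Binding energy = Δm·c² = 0.5443470 × 931.494 MeV/u = 507.056 MeV
Per nucleon: 507.056 / 58 = 8.742 MeV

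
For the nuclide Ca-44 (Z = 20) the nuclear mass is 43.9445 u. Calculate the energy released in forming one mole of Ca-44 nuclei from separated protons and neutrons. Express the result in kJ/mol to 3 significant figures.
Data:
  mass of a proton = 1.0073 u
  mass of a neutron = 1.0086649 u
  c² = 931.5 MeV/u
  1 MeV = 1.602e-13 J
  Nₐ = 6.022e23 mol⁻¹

3.68e+10 kJ/mol

With 20 protons and 24 neutrons (A = 44):
Total constituent mass: 20 × 1.0073 + 24 × 1.0086649 = 44.3539576 u
Mass defect Δm = 44.3539576 − 43.9445 = 0.4094576 u
Binding energy = Δm·c² = 0.4094576 × 931.5 MeV/u = 381.410 MeV
Per nucleus in joules: 381.410 MeV × 1.602e-13 J/MeV = 6.1102e-11 J
Per mole: 6.1102e-11 J × 6.022e23 mol⁻¹ = 3.6796e+13 J/mol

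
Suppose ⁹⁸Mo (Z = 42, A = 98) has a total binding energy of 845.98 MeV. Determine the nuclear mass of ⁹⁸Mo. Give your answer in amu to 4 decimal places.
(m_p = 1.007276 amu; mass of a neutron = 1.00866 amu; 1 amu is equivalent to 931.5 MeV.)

97.8824 amu

Mass defect = 845.98 MeV / (931.5 MeV/amu) = 0.908191 amu
Constituent mass = 42(1.007276) + 56(1.00866) = 98.790552 amu
Nuclear mass = 98.790552 − 0.908191 = 97.882361 amu ≈ 97.8824 amu (to 4 decimal places)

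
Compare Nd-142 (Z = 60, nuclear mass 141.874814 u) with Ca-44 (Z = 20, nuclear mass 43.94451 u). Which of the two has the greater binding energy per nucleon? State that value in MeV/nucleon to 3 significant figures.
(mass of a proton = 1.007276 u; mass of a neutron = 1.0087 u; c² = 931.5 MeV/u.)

Nd-142: Σm = 60(1.007276) + 82(1.0087) = 143.149960 u; Δm = 1.275146 u; E_B = 1187.8 MeV; E_B/A = 8.3648 MeV
Ca-44: Σm = 20(1.007276) + 24(1.0087) = 44.354320 u; Δm = 0.409810 u; E_B = 381.74 MeV; E_B/A = 8.676 MeV
Ca-44 has the higher binding energy per nucleon, so it is the more tightly bound nucleus.

Ca-44; 8.68 MeV/nucleon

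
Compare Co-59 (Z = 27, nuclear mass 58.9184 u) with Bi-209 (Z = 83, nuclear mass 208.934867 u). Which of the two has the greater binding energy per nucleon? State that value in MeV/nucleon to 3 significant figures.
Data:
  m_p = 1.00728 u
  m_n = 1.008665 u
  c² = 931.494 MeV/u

Co-59: Σm = 27(1.00728) + 32(1.008665) = 59.473840 u; Δm = 0.555440 u; E_B = 517.39 MeV; E_B/A = 8.769 MeV
Bi-209: Σm = 83(1.00728) + 126(1.008665) = 210.696030 u; Δm = 1.761163 u; E_B = 1640.5 MeV; E_B/A = 7.849 MeV
Co-59 has the higher binding energy per nucleon, so it is the more tightly bound nucleus.

Co-59; 8.77 MeV/nucleon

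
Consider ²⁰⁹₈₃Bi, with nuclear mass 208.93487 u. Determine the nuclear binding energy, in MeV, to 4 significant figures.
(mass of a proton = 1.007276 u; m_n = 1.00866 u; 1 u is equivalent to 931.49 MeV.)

1640 MeV

The nucleus contains 83 protons and 209 − 83 = 126 neutrons.
Mass of separated nucleons = 83(1.007276) + 126(1.00866) = 83.603908 + 127.09116 = 210.695068 u
Δm = 210.695068 − 208.93487 = 1.760198 u
Binding energy = Δm·c² = 1.760198 × 931.49 MeV/u = 1639.61 MeV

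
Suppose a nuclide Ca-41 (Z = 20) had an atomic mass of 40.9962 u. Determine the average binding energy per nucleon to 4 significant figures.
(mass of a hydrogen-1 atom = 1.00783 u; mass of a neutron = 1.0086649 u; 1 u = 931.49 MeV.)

Total constituent mass: 20 × 1.00783 + 21 × 1.0086649 = 41.3385629 u
Mass defect Δm = 41.3385629 − 40.9962 = 0.3423629 u
E_B = 0.3423629 × 931.49 = 318.908 MeV
Per nucleon: 318.908 / 41 = 7.778 MeV

7.778 MeV/nucleon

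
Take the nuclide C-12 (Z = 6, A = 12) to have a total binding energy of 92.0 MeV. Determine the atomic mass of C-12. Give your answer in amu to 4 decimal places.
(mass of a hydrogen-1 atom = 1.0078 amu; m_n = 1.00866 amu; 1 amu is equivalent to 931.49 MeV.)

Mass defect = 92.0 MeV / (931.49 MeV/amu) = 0.098766 amu
Constituent mass = 6(1.0078) + 6(1.00866) = 12.09876 amu
Atomic mass = 12.09876 − 0.098766 = 11.999994 amu ≈ 12.0000 amu (to 4 decimal places)

12.0000 amu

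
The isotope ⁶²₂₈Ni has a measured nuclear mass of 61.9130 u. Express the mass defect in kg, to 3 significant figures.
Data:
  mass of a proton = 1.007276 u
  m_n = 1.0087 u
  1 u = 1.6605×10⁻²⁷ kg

9.74e-28 kg

The nucleus contains 28 protons and 62 − 28 = 34 neutrons.
Σm = 28·m_p + 34·m_n = 28.203728 + 34.2958 = 62.499528 u
Mass defect Δm = 62.499528 − 61.9130 = 0.586528 u
In SI units: 0.586528 u × 1.6605×10⁻²⁷ kg/u = 9.7393e-28 kg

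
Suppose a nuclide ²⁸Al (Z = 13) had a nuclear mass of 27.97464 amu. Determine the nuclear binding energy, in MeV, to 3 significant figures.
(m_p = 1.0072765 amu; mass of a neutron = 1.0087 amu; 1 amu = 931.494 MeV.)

233 MeV

With 13 protons and 15 neutrons (A = 28):
Total constituent mass: 13 × 1.0072765 + 15 × 1.0087 = 28.2250945 amu
The mass defect is 28.2250945 − 27.97464 = 0.2504545 amu.
E_B = 0.2504545 × 931.494 = 233.297 MeV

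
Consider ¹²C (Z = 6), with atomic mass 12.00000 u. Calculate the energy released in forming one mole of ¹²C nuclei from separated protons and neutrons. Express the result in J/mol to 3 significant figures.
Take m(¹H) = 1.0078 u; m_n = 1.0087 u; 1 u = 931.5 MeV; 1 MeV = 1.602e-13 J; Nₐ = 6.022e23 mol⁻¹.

8.90e+12 J/mol

Total constituent mass: 6 × 1.0078 + 6 × 1.0087 = 12.0990 u
Δm = 12.0990 − 12.00000 = 0.09900 u
Converting to energy: 0.09900 u × 931.5 MeV/u = 92.2185 MeV
Per nucleus in joules: 92.2185 MeV × 1.602e-13 J/MeV = 1.4773e-11 J
Per mole: 1.4773e-11 J × 6.022e23 mol⁻¹ = 8.8963e+12 J/mol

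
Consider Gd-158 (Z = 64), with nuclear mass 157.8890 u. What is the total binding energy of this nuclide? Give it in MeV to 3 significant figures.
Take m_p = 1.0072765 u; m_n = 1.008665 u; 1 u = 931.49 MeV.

1300 MeV

Total constituent mass: 64 × 1.0072765 + 94 × 1.008665 = 159.2802060 u
Δm = 159.2802060 − 157.8890 = 1.3912060 u
E_B = 1.3912060 × 931.49 = 1295.89 MeV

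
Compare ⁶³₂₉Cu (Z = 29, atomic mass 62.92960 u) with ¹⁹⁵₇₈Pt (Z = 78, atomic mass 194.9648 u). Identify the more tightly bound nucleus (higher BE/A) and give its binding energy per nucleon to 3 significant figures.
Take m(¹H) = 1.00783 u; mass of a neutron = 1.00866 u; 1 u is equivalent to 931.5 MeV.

⁶³₂₉Cu; 8.75 MeV/nucleon

⁶³₂₉Cu: Σm = 29(1.00783) + 34(1.00866) = 63.52151 u; Δm = 0.59191 u; E_B = 551.36 MeV; E_B/A = 8.752 MeV
¹⁹⁵₇₈Pt: Σm = 78(1.00783) + 117(1.00866) = 196.62396 u; Δm = 1.65916 u; E_B = 1545.5 MeV; E_B/A = 7.926 MeV
⁶³₂₉Cu has the higher binding energy per nucleon, so it is the more tightly bound nucleus.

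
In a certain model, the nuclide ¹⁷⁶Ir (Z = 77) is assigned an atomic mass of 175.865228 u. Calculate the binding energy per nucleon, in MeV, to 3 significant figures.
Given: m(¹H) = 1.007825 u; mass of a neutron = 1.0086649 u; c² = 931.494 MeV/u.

8.44 MeV/nucleon

Z = 77, so N = A − Z = 176 − 77 = 99.
Total constituent mass: 77 × 1.007825 + 99 × 1.0086649 = 177.4603501 u
Δm = 177.4603501 − 175.865228 = 1.5951221 u
Converting to energy: 1.5951221 u × 931.494 MeV/u = 1485.85 MeV
Dividing by A = 176 gives 8.442 MeV per nucleon.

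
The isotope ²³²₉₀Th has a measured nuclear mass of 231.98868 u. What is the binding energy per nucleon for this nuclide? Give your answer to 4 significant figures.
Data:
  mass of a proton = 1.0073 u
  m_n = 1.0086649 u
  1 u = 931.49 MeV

Z = 90, so N = A − Z = 232 − 90 = 142.
Σm = 90·m_p + 142·m_n = 90.6570 + 143.2304158 = 233.8874158 u
Mass defect Δm = 233.8874158 − 231.98868 = 1.8987358 u
Binding energy = Δm·c² = 1.8987358 × 931.49 MeV/u = 1768.653 MeV
Dividing by A = 232 gives 7.624 MeV per nucleon.

7.624 MeV/nucleon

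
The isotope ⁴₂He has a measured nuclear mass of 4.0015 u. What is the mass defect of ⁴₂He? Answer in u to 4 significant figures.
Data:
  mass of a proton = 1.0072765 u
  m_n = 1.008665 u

0.03038 u

Total constituent mass: 2 × 1.0072765 + 2 × 1.008665 = 4.0318830 u
Δm = 4.0318830 − 4.0015 = 0.0303830 u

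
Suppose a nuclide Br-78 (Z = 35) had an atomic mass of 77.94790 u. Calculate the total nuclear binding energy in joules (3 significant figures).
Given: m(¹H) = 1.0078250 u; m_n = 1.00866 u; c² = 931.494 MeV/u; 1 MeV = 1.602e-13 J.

Mass of separated nucleons = 35(1.0078250) + 43(1.00866) = 35.2738750 + 43.37238 = 78.6462550 u
Mass defect Δm = 78.6462550 − 77.94790 = 0.6983550 u
Binding energy = Δm·c² = 0.6983550 × 931.494 MeV/u = 650.513 MeV
In joules: 650.513 MeV × 1.602e-13 J/MeV = 1.0421e-10 J

1.04e-10 J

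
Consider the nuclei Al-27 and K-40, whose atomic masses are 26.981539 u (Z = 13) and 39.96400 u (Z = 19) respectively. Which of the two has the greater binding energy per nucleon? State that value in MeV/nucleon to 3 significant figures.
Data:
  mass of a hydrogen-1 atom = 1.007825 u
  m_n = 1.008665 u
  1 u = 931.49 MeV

K-40; 8.54 MeV/nucleon

Al-27: Σm = 13(1.007825) + 14(1.008665) = 27.223035 u; Δm = 0.241496 u; E_B = 224.951 MeV; E_B/A = 8.332 MeV
K-40: Σm = 19(1.007825) + 21(1.008665) = 40.330640 u; Δm = 0.366640 u; E_B = 341.52 MeV; E_B/A = 8.538 MeV
K-40 has the higher binding energy per nucleon, so it is the more tightly bound nucleus.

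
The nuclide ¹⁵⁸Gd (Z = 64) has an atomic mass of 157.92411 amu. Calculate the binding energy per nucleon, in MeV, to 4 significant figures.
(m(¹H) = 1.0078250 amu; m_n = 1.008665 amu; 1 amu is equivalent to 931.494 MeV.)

8.202 MeV/nucleon

With 64 protons and 94 neutrons (A = 158):
Σm = 64·m(¹H) + 94·m_n = 64.5008000 + 94.814510 = 159.3153100 amu
Mass defect Δm = 159.3153100 − 157.92411 = 1.3912000 amu
E_B = 1.3912000 × 931.494 = 1295.89 MeV
BE/A = 1295.89 MeV / 158 = 8.202 MeV/nucleon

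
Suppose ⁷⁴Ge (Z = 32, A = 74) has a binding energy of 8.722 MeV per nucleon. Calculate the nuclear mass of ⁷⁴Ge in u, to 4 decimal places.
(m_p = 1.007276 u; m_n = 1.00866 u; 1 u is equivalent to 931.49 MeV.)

73.9037 u

Total binding energy = 74 × 8.722 = 645.428 MeV
Mass defect = 645.428 MeV / (931.49 MeV/u) = 0.692898 u
Constituent mass = 32(1.007276) + 42(1.00866) = 74.596552 u
Nuclear mass = 74.596552 − 0.692898 = 73.903654 u ≈ 73.9037 u (to 4 decimal places)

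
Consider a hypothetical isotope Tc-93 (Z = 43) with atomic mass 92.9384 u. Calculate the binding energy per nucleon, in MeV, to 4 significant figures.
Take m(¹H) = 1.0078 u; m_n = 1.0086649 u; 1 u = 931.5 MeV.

8.316 MeV/nucleon

The nucleus contains 43 protons and 93 − 43 = 50 neutrons.
Σm = 43·m(¹H) + 50·m_n = 43.3354 + 50.4332450 = 93.7686450 u
Δm = 93.7686450 − 92.9384 = 0.8302450 u
Binding energy = Δm·c² = 0.8302450 × 931.5 MeV/u = 773.373 MeV
Per nucleon: 773.373 / 93 = 8.316 MeV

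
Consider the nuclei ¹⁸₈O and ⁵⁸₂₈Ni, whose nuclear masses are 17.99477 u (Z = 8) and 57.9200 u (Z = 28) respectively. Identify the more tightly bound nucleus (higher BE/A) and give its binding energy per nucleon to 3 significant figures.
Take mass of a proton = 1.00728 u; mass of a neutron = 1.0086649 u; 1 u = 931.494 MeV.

⁵⁸₂₈Ni; 8.73 MeV/nucleon

¹⁸₈O: Σm = 8(1.00728) + 10(1.0086649) = 18.1448890 u; Δm = 0.1501190 u; E_B = 139.835 MeV; E_B/A = 7.769 MeV
⁵⁸₂₈Ni: Σm = 28(1.00728) + 30(1.0086649) = 58.4637870 u; Δm = 0.5437870 u; E_B = 506.53 MeV; E_B/A = 8.733 MeV
⁵⁸₂₈Ni has the higher binding energy per nucleon, so it is the more tightly bound nucleus.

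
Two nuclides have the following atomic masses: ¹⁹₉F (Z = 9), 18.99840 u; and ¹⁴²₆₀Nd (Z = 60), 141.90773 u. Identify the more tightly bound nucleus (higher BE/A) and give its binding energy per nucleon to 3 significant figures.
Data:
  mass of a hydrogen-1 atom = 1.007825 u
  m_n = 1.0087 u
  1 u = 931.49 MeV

¹⁹₉F: Σm = 9(1.007825) + 10(1.0087) = 19.157425 u; Δm = 0.159025 u; E_B = 148.13 MeV; E_B/A = 7.796 MeV
¹⁴²₆₀Nd: Σm = 60(1.007825) + 82(1.0087) = 143.182900 u; Δm = 1.275170 u; E_B = 1187.8 MeV; E_B/A = 8.3648 MeV
¹⁴²₆₀Nd has the higher binding energy per nucleon, so it is the more tightly bound nucleus.

¹⁴²₆₀Nd; 8.36 MeV/nucleon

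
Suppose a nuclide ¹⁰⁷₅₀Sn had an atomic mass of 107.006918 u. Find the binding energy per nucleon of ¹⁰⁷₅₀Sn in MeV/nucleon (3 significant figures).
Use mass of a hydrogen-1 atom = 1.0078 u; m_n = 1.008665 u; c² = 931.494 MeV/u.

7.63 MeV/nucleon

The nucleus contains 50 protons and 107 − 50 = 57 neutrons.
Mass of separated nucleons = 50(1.0078) + 57(1.008665) = 50.3900 + 57.493905 = 107.883905 u
Mass defect Δm = 107.883905 − 107.006918 = 0.876987 u
Converting to energy: 0.876987 u × 931.494 MeV/u = 816.908 MeV
BE/A = 816.908 MeV / 107 = 7.6347 MeV/nucleon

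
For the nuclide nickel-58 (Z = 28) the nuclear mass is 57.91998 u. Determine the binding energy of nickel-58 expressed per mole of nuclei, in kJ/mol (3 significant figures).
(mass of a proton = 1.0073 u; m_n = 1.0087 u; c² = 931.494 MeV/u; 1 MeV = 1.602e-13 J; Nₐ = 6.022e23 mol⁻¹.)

4.90e+10 kJ/mol

The nucleus contains 28 protons and 58 − 28 = 30 neutrons.
Mass of separated nucleons = 28(1.0073) + 30(1.0087) = 28.2044 + 30.2610 = 58.4654 u
Δm = 58.4654 − 57.91998 = 0.54542 u
E_B = 0.54542 × 931.494 = 508.055 MeV
Per nucleus in joules: 508.055 MeV × 1.602e-13 J/MeV = 8.1390e-11 J
Per mole: 8.1390e-11 J × 6.022e23 mol⁻¹ = 4.9013e+13 J/mol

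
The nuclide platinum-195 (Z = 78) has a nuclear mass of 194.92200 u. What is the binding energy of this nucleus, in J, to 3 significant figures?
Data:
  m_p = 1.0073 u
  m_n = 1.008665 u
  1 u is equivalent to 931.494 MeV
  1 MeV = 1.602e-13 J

2.48e-10 J

Mass of separated nucleons = 78(1.0073) + 117(1.008665) = 78.5694 + 118.013805 = 196.583205 u
Δm = 196.583205 − 194.92200 = 1.661205 u
Converting to energy: 1.661205 u × 931.494 MeV/u = 1547.40 MeV
In joules: 1547.40 MeV × 1.602e-13 J/MeV = 2.4789e-10 J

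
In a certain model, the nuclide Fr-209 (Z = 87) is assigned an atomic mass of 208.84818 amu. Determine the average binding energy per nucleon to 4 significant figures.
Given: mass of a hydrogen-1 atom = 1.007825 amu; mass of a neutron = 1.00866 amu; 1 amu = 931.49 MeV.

Z = 87, so N = A − Z = 209 − 87 = 122.
Mass of separated nucleons = 87(1.007825) + 122(1.00866) = 87.680775 + 123.05652 = 210.737295 amu
Δm = 210.737295 − 208.84818 = 1.889115 amu
Converting to energy: 1.889115 amu × 931.49 MeV/amu = 1759.69 MeV
Per nucleon: 1759.69 / 209 = 8.420 MeV

8.420 MeV/nucleon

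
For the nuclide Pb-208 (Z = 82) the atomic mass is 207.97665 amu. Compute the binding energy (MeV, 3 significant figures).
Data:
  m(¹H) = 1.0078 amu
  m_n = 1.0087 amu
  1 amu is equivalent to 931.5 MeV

Z = 82, so N = A − Z = 208 − 82 = 126.
Total constituent mass: 82 × 1.0078 + 126 × 1.0087 = 209.7358 amu
Mass defect Δm = 209.7358 − 207.97665 = 1.75915 amu
Converting to energy: 1.75915 amu × 931.5 MeV/amu = 1638.65 MeV

1640 MeV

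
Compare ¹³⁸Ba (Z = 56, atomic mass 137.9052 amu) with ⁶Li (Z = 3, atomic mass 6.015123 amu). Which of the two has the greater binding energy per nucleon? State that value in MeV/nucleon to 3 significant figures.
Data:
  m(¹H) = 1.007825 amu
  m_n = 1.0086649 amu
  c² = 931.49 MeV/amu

¹³⁸Ba: Σm = 56(1.007825) + 82(1.0086649) = 139.1487218 amu; Δm = 1.2435218 amu; E_B = 1158.33 MeV; E_B/A = 8.394 MeV
⁶Li: Σm = 3(1.007825) + 3(1.0086649) = 6.0494697 amu; Δm = 0.0343467 amu; E_B = 31.994 MeV; E_B/A = 5.332 MeV
¹³⁸Ba has the higher binding energy per nucleon, so it is the more tightly bound nucleus.

¹³⁸Ba; 8.39 MeV/nucleon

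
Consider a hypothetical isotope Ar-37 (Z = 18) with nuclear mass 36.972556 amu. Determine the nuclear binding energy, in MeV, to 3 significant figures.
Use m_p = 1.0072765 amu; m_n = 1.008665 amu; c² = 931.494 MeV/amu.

Mass of separated nucleons = 18(1.0072765) + 19(1.008665) = 18.1309770 + 19.164635 = 37.2956120 amu
The mass defect is 37.2956120 − 36.972556 = 0.3230560 amu.
E_B = 0.3230560 × 931.494 = 300.925 MeV

301 MeV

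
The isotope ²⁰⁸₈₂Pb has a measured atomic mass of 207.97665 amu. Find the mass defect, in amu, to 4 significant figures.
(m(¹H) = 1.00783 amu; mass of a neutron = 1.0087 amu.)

1.762 amu

The nucleus contains 82 protons and 208 − 82 = 126 neutrons.
Total constituent mass: 82 × 1.00783 + 126 × 1.0087 = 209.73826 amu
The mass defect is 209.73826 − 207.97665 = 1.76161 amu.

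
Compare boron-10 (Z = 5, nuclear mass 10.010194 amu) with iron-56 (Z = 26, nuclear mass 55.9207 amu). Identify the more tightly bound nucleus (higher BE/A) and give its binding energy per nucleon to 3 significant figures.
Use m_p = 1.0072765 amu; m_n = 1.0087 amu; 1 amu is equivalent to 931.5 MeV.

iron-56; 8.81 MeV/nucleon

boron-10: Σm = 5(1.0072765) + 5(1.0087) = 10.0798825 amu; Δm = 0.0696885 amu; E_B = 64.9148 MeV; E_B/A = 6.491 MeV
iron-56: Σm = 26(1.0072765) + 30(1.0087) = 56.4501890 amu; Δm = 0.5294890 amu; E_B = 493.219 MeV; E_B/A = 8.807 MeV
iron-56 has the higher binding energy per nucleon, so it is the more tightly bound nucleus.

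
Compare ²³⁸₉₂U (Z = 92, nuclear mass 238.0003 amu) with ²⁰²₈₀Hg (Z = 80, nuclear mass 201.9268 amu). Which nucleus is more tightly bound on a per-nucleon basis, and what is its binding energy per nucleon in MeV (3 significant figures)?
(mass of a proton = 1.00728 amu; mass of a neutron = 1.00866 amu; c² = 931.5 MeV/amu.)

²³⁸₉₂U: Σm = 92(1.00728) + 146(1.00866) = 239.93412 amu; Δm = 1.93382 amu; E_B = 1801.4 MeV; E_B/A = 7.569 MeV
²⁰²₈₀Hg: Σm = 80(1.00728) + 122(1.00866) = 203.63892 amu; Δm = 1.71212 amu; E_B = 1594.8 MeV; E_B/A = 7.895 MeV
²⁰²₈₀Hg has the higher binding energy per nucleon, so it is the more tightly bound nucleus.

²⁰²₈₀Hg; 7.90 MeV/nucleon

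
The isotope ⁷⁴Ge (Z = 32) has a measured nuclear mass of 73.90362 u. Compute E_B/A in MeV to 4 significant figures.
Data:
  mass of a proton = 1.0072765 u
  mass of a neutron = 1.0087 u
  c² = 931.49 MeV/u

8.744 MeV/nucleon

Z = 32, so N = A − Z = 74 − 32 = 42.
Σm = 32·m_p + 42·m_n = 32.2328480 + 42.3654 = 74.5982480 u
Mass defect Δm = 74.5982480 − 73.90362 = 0.6946280 u
E_B = 0.6946280 × 931.49 = 647.039 MeV
BE/A = 647.039 MeV / 74 = 8.744 MeV/nucleon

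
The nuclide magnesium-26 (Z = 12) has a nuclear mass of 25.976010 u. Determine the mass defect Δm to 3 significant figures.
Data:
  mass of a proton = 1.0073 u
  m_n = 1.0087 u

Total constituent mass: 12 × 1.0073 + 14 × 1.0087 = 26.2094 u
Δm = 26.2094 − 25.976010 = 0.233390 u

0.233 u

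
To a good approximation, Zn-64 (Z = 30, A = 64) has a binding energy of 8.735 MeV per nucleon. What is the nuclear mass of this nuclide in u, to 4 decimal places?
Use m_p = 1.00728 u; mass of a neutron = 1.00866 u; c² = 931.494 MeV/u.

63.9127 u

Total binding energy = 64 × 8.735 = 559.040 MeV
Mass defect = 559.040 MeV / (931.494 MeV/u) = 0.600154 u
Constituent mass = 30(1.00728) + 34(1.00866) = 64.51284 u
Nuclear mass = 64.51284 − 0.600154 = 63.912686 u ≈ 63.9127 u (to 4 decimal places)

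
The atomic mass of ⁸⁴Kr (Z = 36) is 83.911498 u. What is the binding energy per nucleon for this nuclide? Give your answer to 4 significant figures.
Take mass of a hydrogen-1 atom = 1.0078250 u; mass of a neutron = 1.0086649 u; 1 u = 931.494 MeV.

Total constituent mass: 36 × 1.0078250 + 48 × 1.0086649 = 84.6976152 u
The mass defect is 84.6976152 − 83.911498 = 0.7861172 u.
Converting to energy: 0.7861172 u × 931.494 MeV/u = 732.263 MeV
BE/A = 732.263 MeV / 84 = 8.717 MeV/nucleon

8.717 MeV/nucleon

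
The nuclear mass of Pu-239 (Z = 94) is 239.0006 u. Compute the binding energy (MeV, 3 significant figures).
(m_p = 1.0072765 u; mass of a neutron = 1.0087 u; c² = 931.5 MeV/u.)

1810 MeV

The nucleus contains 94 protons and 239 − 94 = 145 neutrons.
Total constituent mass: 94 × 1.0072765 + 145 × 1.0087 = 240.9454910 u
Mass defect Δm = 240.9454910 − 239.0006 = 1.9448910 u
Binding energy = Δm·c² = 1.9448910 × 931.5 MeV/u = 1811.67 MeV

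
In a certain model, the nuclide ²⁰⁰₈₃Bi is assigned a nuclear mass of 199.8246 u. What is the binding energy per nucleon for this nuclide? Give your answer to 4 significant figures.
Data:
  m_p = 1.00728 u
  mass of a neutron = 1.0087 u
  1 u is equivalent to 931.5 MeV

8.372 MeV/nucleon

Z = 83, so N = A − Z = 200 − 83 = 117.
Total constituent mass: 83 × 1.00728 + 117 × 1.0087 = 201.62214 u
Mass defect Δm = 201.62214 − 199.8246 = 1.79754 u
E_B = 1.79754 × 931.5 = 1674.41 MeV
Dividing by A = 200 gives 8.372 MeV per nucleon.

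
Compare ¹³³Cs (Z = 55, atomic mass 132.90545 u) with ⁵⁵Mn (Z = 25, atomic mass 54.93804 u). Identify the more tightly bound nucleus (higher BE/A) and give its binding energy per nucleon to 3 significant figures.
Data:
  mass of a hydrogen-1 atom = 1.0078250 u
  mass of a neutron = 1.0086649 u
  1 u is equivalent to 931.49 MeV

⁵⁵Mn; 8.77 MeV/nucleon

¹³³Cs: Σm = 55(1.0078250) + 78(1.0086649) = 134.1062372 u; Δm = 1.2007872 u; E_B = 1118.5 MeV; E_B/A = 8.410 MeV
⁵⁵Mn: Σm = 25(1.0078250) + 30(1.0086649) = 55.4555720 u; Δm = 0.5175320 u; E_B = 482.08 MeV; E_B/A = 8.765 MeV
⁵⁵Mn has the higher binding energy per nucleon, so it is the more tightly bound nucleus.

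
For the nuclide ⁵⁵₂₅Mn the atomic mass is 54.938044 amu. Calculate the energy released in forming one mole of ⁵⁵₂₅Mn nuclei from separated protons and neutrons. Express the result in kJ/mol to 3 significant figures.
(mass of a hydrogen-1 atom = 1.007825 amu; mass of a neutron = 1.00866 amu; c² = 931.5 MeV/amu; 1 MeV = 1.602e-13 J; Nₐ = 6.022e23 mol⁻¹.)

4.65e+10 kJ/mol

With 25 protons and 30 neutrons (A = 55):
Mass of separated nucleons = 25(1.007825) + 30(1.00866) = 25.195625 + 30.25980 = 55.455425 amu
The mass defect is 55.455425 − 54.938044 = 0.517381 amu.
Converting to energy: 0.517381 amu × 931.5 MeV/amu = 481.940 MeV
Per nucleus in joules: 481.940 MeV × 1.602e-13 J/MeV = 7.7207e-11 J
Per mole: 7.7207e-11 J × 6.022e23 mol⁻¹ = 4.6494e+13 J/mol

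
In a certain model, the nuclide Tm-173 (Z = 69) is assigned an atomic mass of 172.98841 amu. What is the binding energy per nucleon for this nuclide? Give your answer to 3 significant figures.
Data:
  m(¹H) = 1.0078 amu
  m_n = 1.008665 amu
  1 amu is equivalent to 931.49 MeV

7.81 MeV/nucleon

Total constituent mass: 69 × 1.0078 + 104 × 1.008665 = 174.439360 amu
The mass defect is 174.439360 − 172.98841 = 1.450950 amu.
Binding energy = Δm·c² = 1.450950 × 931.49 MeV/amu = 1351.55 MeV
BE/A = 1351.55 MeV / 173 = 7.812 MeV/nucleon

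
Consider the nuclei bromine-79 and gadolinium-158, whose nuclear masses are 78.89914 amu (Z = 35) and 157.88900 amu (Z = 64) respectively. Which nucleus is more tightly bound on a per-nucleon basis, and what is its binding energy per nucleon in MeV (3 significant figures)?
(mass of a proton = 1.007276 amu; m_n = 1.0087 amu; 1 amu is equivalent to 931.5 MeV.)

bromine-79: Σm = 35(1.007276) + 44(1.0087) = 79.637460 amu; Δm = 0.738320 amu; E_B = 687.75 MeV; E_B/A = 8.706 MeV
gadolinium-158: Σm = 64(1.007276) + 94(1.0087) = 159.283464 amu; Δm = 1.394464 amu; E_B = 1298.9 MeV; E_B/A = 8.221 MeV
bromine-79 has the higher binding energy per nucleon, so it is the more tightly bound nucleus.

bromine-79; 8.71 MeV/nucleon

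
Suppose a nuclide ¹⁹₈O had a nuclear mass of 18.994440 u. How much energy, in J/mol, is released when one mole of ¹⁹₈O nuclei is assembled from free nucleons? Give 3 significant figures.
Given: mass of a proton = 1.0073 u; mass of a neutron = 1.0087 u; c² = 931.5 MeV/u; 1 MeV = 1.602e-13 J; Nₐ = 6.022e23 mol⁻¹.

With 8 protons and 11 neutrons (A = 19):
Total constituent mass: 8 × 1.0073 + 11 × 1.0087 = 19.1541 u
Mass defect Δm = 19.1541 − 18.994440 = 0.159660 u
Converting to energy: 0.159660 u × 931.5 MeV/u = 148.723 MeV
Per nucleus in joules: 148.723 MeV × 1.602e-13 J/MeV = 2.3825e-11 J
Per mole: 2.3825e-11 J × 6.022e23 mol⁻¹ = 1.4347e+13 J/mol

1.43e+13 J/mol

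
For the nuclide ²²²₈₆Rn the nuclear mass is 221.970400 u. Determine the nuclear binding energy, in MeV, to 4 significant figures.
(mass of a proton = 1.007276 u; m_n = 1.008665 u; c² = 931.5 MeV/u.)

1708 MeV

Z = 86, so N = A − Z = 222 − 86 = 136.
Σm = 86·m_p + 136·m_n = 86.625736 + 137.178440 = 223.804176 u
Mass defect Δm = 223.804176 − 221.970400 = 1.833776 u
Converting to energy: 1.833776 u × 931.5 MeV/u = 1708.16 MeV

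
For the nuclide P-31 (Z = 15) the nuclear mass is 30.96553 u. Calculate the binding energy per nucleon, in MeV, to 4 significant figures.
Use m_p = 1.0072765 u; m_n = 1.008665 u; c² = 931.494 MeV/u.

8.481 MeV/nucleon

Mass of separated nucleons = 15(1.0072765) + 16(1.008665) = 15.1091475 + 16.138640 = 31.2477875 u
Δm = 31.2477875 − 30.96553 = 0.2822575 u
E_B = 0.2822575 × 931.494 = 262.921 MeV
Per nucleon: 262.921 / 31 = 8.481 MeV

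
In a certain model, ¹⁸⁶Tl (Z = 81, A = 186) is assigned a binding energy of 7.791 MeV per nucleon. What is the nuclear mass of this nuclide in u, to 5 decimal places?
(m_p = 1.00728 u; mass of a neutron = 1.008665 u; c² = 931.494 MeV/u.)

Total binding energy = 186 × 7.791 = 1449.126 MeV
Mass defect = 1449.126 MeV / (931.494 MeV/u) = 1.5557008 u
Constituent mass = 81(1.00728) + 105(1.008665) = 187.499505 u
Nuclear mass = 187.499505 − 1.5557008 = 185.9438042 u ≈ 185.94380 u (to 5 decimal places)

185.94380 u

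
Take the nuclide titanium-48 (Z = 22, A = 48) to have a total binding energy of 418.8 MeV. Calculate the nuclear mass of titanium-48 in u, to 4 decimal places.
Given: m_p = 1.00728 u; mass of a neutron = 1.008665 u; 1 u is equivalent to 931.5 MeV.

47.9359 u

Mass defect = 418.8 MeV / (931.5 MeV/u) = 0.449597 u
Constituent mass = 22(1.00728) + 26(1.008665) = 48.385450 u
Nuclear mass = 48.385450 − 0.449597 = 47.935853 u ≈ 47.9359 u (to 4 decimal places)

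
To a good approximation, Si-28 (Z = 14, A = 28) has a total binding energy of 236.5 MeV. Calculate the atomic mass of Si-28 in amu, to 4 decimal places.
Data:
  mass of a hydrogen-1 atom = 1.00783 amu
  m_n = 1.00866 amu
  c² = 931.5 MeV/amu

Mass defect = 236.5 MeV / (931.5 MeV/amu) = 0.253892 amu
Constituent mass = 14(1.00783) + 14(1.00866) = 28.23086 amu
Atomic mass = 28.23086 − 0.253892 = 27.976968 amu ≈ 27.9770 amu (to 4 decimal places)

27.9770 amu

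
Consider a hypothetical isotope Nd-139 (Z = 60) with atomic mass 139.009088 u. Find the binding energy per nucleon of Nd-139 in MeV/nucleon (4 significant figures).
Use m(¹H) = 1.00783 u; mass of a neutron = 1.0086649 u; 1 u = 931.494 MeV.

Σm = 60·m(¹H) + 79·m_n = 60.46980 + 79.6845271 = 140.1543271 u
The mass defect is 140.1543271 − 139.009088 = 1.1452391 u.
Converting to energy: 1.1452391 u × 931.494 MeV/u = 1066.78 MeV
Dividing by A = 139 gives 7.675 MeV per nucleon.

7.675 MeV/nucleon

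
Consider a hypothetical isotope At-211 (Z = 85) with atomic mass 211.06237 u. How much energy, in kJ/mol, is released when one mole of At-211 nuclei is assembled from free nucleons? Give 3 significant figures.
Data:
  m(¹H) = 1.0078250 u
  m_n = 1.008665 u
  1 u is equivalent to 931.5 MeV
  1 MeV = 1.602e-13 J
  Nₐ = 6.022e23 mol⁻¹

Z = 85, so N = A − Z = 211 − 85 = 126.
Σm = 85·m(¹H) + 126·m_n = 85.6651250 + 127.091790 = 212.7569150 u
Δm = 212.7569150 − 211.06237 = 1.6945450 u
Converting to energy: 1.6945450 u × 931.5 MeV/u = 1578.47 MeV
Per nucleus in joules: 1578.47 MeV × 1.602e-13 J/MeV = 2.5287e-10 J
Per mole: 2.5287e-10 J × 6.022e23 mol⁻¹ = 1.5228e+14 J/mol

1.52e+11 kJ/mol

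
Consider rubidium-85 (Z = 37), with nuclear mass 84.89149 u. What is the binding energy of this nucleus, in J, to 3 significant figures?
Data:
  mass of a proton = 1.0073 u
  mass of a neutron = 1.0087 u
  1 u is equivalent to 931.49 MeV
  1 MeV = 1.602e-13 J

1.19e-10 J

With 37 protons and 48 neutrons (A = 85):
Total constituent mass: 37 × 1.0073 + 48 × 1.0087 = 85.6877 u
Δm = 85.6877 − 84.89149 = 0.79621 u
E_B = 0.79621 × 931.49 = 741.662 MeV
In joules: 741.662 MeV × 1.602e-13 J/MeV = 1.1881e-10 J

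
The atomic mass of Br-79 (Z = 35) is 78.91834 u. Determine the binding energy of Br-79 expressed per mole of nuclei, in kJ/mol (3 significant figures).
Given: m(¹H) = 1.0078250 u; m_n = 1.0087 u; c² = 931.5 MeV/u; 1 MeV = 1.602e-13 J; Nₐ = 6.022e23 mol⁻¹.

Z = 35, so N = A − Z = 79 − 35 = 44.
Total constituent mass: 35 × 1.0078250 + 44 × 1.0087 = 79.6566750 u
The mass defect is 79.6566750 − 78.91834 = 0.7383350 u.
Converting to energy: 0.7383350 u × 931.5 MeV/u = 687.759 MeV
Per nucleus in joules: 687.759 MeV × 1.602e-13 J/MeV = 1.10179e-10 J
Per mole: 1.10179e-10 J × 6.022e23 mol⁻¹ = 6.63498e+13 J/mol

6.63e+10 kJ/mol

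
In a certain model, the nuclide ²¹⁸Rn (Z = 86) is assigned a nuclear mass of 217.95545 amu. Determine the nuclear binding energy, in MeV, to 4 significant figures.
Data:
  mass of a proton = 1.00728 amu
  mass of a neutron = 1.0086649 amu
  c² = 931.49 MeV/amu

1690 MeV

Total constituent mass: 86 × 1.00728 + 132 × 1.0086649 = 219.7698468 amu
The mass defect is 219.7698468 − 217.95545 = 1.8143968 amu.
Converting to energy: 1.8143968 amu × 931.49 MeV/amu = 1690.09 MeV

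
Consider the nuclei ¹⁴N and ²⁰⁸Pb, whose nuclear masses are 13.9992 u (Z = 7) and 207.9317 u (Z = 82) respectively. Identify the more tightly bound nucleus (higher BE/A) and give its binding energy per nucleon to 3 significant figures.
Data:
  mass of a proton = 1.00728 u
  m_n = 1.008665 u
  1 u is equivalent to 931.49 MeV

¹⁴N: Σm = 7(1.00728) + 7(1.008665) = 14.111615 u; Δm = 0.112415 u; E_B = 104.713 MeV; E_B/A = 7.480 MeV
²⁰⁸Pb: Σm = 82(1.00728) + 126(1.008665) = 209.688750 u; Δm = 1.757050 u; E_B = 1636.7 MeV; E_B/A = 7.869 MeV
²⁰⁸Pb has the higher binding energy per nucleon, so it is the more tightly bound nucleus.

²⁰⁸Pb; 7.87 MeV/nucleon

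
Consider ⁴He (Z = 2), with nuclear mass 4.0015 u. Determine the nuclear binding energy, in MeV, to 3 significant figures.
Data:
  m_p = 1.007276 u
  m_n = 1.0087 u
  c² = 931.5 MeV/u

Mass of separated nucleons = 2(1.007276) + 2(1.0087) = 2.014552 + 2.0174 = 4.031952 u
Δm = 4.031952 − 4.0015 = 0.030452 u
Binding energy = Δm·c² = 0.030452 × 931.5 MeV/u = 28.3660 MeV

28.4 MeV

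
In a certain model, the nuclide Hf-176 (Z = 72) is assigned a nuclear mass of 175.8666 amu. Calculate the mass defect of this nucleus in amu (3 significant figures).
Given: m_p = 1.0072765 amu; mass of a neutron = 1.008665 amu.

1.56 amu

Total constituent mass: 72 × 1.0072765 + 104 × 1.008665 = 177.4250680 amu
The mass defect is 177.4250680 − 175.8666 = 1.5584680 amu.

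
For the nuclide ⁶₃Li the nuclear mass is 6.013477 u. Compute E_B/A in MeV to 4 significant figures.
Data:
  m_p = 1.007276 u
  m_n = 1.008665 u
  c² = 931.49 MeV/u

5.332 MeV/nucleon

The nucleus contains 3 protons and 6 − 3 = 3 neutrons.
Σm = 3·m_p + 3·m_n = 3.021828 + 3.025995 = 6.047823 u
Δm = 6.047823 − 6.013477 = 0.034346 u
E_B = 0.034346 × 931.49 = 31.9930 MeV
Per nucleon: 31.9930 / 6 = 5.332 MeV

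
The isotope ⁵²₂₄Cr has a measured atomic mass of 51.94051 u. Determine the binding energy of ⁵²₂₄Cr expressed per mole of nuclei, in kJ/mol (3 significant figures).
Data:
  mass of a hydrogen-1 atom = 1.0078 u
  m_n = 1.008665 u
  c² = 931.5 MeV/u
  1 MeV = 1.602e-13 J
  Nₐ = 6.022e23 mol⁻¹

4.40e+10 kJ/mol

Mass of separated nucleons = 24(1.0078) + 28(1.008665) = 24.1872 + 28.242620 = 52.429820 u
The mass defect is 52.429820 − 51.94051 = 0.489310 u.
Binding energy = Δm·c² = 0.489310 × 931.5 MeV/u = 455.792 MeV
Per nucleus in joules: 455.792 MeV × 1.602e-13 J/MeV = 7.3018e-11 J
Per mole: 7.3018e-11 J × 6.022e23 mol⁻¹ = 4.3971e+13 J/mol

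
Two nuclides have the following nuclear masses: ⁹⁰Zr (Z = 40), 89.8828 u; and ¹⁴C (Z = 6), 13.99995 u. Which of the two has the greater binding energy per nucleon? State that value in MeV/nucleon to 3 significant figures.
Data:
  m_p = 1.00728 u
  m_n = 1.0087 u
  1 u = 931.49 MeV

⁹⁰Zr; 8.73 MeV/nucleon

⁹⁰Zr: Σm = 40(1.00728) + 50(1.0087) = 90.72620 u; Δm = 0.84340 u; E_B = 785.62 MeV; E_B/A = 8.729 MeV
¹⁴C: Σm = 6(1.00728) + 8(1.0087) = 14.11328 u; Δm = 0.11333 u; E_B = 105.566 MeV; E_B/A = 7.540 MeV
⁹⁰Zr has the higher binding energy per nucleon, so it is the more tightly bound nucleus.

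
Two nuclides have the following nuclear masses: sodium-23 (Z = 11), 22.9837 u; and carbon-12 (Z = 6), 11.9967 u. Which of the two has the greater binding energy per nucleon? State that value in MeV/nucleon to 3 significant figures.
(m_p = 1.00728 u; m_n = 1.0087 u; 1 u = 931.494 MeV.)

sodium-23; 8.13 MeV/nucleon

sodium-23: Σm = 11(1.00728) + 12(1.0087) = 23.18448 u; Δm = 0.20078 u; E_B = 187.03 MeV; E_B/A = 8.132 MeV
carbon-12: Σm = 6(1.00728) + 6(1.0087) = 12.09588 u; Δm = 0.09918 u; E_B = 92.386 MeV; E_B/A = 7.699 MeV
sodium-23 has the higher binding energy per nucleon, so it is the more tightly bound nucleus.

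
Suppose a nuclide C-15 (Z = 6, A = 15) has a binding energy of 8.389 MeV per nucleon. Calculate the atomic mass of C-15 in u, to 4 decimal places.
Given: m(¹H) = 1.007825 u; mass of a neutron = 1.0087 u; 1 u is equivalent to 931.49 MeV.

Total binding energy = 15 × 8.389 = 125.835 MeV
Mass defect = 125.835 MeV / (931.49 MeV/u) = 0.135090 u
Constituent mass = 6(1.007825) + 9(1.0087) = 15.125250 u
Atomic mass = 15.125250 − 0.135090 = 14.990160 u ≈ 14.9902 u (to 4 decimal places)

14.9902 u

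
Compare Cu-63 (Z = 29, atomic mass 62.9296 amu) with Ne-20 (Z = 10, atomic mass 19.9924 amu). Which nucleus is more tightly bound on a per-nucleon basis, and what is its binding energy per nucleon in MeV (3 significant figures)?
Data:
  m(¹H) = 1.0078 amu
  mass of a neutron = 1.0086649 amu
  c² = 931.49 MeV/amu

Cu-63; 8.74 MeV/nucleon

Cu-63: Σm = 29(1.0078) + 34(1.0086649) = 63.5208066 amu; Δm = 0.5912066 amu; E_B = 550.70 MeV; E_B/A = 8.741 MeV
Ne-20: Σm = 10(1.0078) + 10(1.0086649) = 20.1646490 amu; Δm = 0.1722490 amu; E_B = 160.448 MeV; E_B/A = 8.022 MeV
Cu-63 has the higher binding energy per nucleon, so it is the more tightly bound nucleus.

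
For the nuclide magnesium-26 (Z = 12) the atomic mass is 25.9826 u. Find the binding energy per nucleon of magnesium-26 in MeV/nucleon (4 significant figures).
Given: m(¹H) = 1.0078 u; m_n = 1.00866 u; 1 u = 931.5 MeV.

8.320 MeV/nucleon

Z = 12, so N = A − Z = 26 − 12 = 14.
Total constituent mass: 12 × 1.0078 + 14 × 1.00866 = 26.21484 u
Δm = 26.21484 − 25.9826 = 0.23224 u
Binding energy = Δm·c² = 0.23224 × 931.5 MeV/u = 216.332 MeV
Per nucleon: 216.332 / 26 = 8.320 MeV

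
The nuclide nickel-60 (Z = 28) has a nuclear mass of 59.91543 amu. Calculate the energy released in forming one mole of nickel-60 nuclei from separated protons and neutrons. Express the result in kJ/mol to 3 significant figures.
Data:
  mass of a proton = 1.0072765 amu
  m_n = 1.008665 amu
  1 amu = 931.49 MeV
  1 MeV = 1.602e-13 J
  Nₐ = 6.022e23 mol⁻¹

5.08e+10 kJ/mol

The nucleus contains 28 protons and 60 − 28 = 32 neutrons.
Total constituent mass: 28 × 1.0072765 + 32 × 1.008665 = 60.4810220 amu
The mass defect is 60.4810220 − 59.91543 = 0.5655920 amu.
Binding energy = Δm·c² = 0.5655920 × 931.49 MeV/amu = 526.843 MeV
Per nucleus in joules: 526.843 MeV × 1.602e-13 J/MeV = 8.4400e-11 J
Per mole: 8.4400e-11 J × 6.022e23 mol⁻¹ = 5.0826e+13 J/mol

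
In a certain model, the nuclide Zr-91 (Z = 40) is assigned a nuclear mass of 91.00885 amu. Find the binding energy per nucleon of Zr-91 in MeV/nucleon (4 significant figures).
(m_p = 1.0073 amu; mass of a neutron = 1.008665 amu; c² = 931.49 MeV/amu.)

With 40 protons and 51 neutrons (A = 91):
Total constituent mass: 40 × 1.0073 + 51 × 1.008665 = 91.733915 amu
Mass defect Δm = 91.733915 − 91.00885 = 0.725065 amu
Binding energy = Δm·c² = 0.725065 × 931.49 MeV/amu = 675.391 MeV
Dividing by A = 91 gives 7.422 MeV per nucleon.

7.422 MeV/nucleon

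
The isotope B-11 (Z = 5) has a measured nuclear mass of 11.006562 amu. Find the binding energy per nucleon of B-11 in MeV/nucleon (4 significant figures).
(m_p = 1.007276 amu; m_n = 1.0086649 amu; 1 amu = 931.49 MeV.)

6.928 MeV/nucleon

Σm = 5·m_p + 6·m_n = 5.036380 + 6.0519894 = 11.0883694 amu
Δm = 11.0883694 − 11.006562 = 0.0818074 amu
Binding energy = Δm·c² = 0.0818074 × 931.49 MeV/amu = 76.2028 MeV
Dividing by A = 11 gives 6.928 MeV per nucleon.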